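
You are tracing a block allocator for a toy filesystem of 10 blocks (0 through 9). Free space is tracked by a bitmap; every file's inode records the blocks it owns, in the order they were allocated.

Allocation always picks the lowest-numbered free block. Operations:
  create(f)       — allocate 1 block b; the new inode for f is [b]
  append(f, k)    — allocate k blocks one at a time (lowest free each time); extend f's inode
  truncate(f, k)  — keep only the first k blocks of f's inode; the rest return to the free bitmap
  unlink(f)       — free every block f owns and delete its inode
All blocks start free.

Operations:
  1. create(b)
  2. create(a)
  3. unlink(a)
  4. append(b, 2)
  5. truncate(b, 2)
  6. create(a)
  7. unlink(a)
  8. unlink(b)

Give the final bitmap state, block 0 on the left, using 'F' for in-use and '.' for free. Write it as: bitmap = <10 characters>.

bitmap = ..........

after create(b) → b:[0]  free=[F.........]
after create(a) → a:[1], b:[0]  free=[FF........]
after unlink(a) → b:[0]  free=[F.........]
after append(b, 2) → b:[0, 1, 2]  free=[FFF.......]
after truncate(b, 2) → b:[0, 1]  free=[FF........]
after create(a) → a:[2], b:[0, 1]  free=[FFF.......]
after unlink(a) → b:[0, 1]  free=[FF........]
after unlink(b) →   free=[..........]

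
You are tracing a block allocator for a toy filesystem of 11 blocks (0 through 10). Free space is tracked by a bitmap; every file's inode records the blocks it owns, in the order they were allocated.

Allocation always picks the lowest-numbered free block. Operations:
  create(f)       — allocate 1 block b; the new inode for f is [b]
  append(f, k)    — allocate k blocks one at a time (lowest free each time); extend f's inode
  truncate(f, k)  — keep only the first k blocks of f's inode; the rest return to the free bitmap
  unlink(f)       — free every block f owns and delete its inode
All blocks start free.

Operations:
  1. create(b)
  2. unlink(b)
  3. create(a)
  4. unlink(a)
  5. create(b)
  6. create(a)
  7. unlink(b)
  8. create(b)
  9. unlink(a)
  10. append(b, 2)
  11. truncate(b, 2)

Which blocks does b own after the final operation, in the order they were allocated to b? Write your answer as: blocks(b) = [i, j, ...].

  1. create(b)  ⇒  F..........  {b→[0]}
  2. unlink(b)  ⇒  ...........  {}
  3. create(a)  ⇒  F..........  {a→[0]}
  4. unlink(a)  ⇒  ...........  {}
  5. create(b)  ⇒  F..........  {b→[0]}
  6. create(a)  ⇒  FF.........  {a→[1]; b→[0]}
  7. unlink(b)  ⇒  .F.........  {a→[1]}
  8. create(b)  ⇒  FF.........  {a→[1]; b→[0]}
  9. unlink(a)  ⇒  F..........  {b→[0]}
  10. append(b, 2)  ⇒  FFF........  {b→[0, 1, 2]}
  11. truncate(b, 2)  ⇒  FF.........  {b→[0, 1]}

blocks(b) = [0, 1]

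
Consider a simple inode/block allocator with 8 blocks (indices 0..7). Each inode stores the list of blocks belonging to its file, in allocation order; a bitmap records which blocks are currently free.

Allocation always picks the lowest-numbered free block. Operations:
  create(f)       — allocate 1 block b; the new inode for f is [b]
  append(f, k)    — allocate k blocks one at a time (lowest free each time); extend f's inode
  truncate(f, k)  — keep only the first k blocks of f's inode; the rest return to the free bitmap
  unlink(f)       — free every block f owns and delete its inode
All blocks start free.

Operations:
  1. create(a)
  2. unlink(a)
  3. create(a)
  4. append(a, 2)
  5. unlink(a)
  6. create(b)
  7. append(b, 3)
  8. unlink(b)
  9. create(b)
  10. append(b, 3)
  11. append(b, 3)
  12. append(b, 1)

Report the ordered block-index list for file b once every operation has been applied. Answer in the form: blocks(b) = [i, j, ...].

blocks(b) = [0, 1, 2, 3, 4, 5, 6, 7]

  1. create(a)  ⇒  F.......  {a→[0]}
  2. unlink(a)  ⇒  ........  {}
  3. create(a)  ⇒  F.......  {a→[0]}
  4. append(a, 2)  ⇒  FFF.....  {a→[0, 1, 2]}
  5. unlink(a)  ⇒  ........  {}
  6. create(b)  ⇒  F.......  {b→[0]}
  7. append(b, 3)  ⇒  FFFF....  {b→[0, 1, 2, 3]}
  8. unlink(b)  ⇒  ........  {}
  9. create(b)  ⇒  F.......  {b→[0]}
  10. append(b, 3)  ⇒  FFFF....  {b→[0, 1, 2, 3]}
  11. append(b, 3)  ⇒  FFFFFFF.  {b→[0, 1, 2, 3, 4, 5, 6]}
  12. append(b, 1)  ⇒  FFFFFFFF  {b→[0, 1, 2, 3, 4, 5, 6, 7]}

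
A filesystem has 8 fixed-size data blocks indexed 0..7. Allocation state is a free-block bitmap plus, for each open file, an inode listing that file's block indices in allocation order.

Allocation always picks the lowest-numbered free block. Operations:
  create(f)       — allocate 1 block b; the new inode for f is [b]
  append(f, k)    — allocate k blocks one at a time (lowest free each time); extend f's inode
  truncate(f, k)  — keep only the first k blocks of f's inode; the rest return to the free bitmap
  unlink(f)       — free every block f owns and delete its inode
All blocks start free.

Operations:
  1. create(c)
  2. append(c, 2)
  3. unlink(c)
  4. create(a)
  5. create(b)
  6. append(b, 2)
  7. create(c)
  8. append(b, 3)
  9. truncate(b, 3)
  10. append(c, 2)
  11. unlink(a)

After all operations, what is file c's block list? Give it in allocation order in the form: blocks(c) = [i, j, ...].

blocks(c) = [4, 5, 6]

[1] create(c) — c=0 (map F.......)
[2] append(c, 2) — c=0,1,2 (map FFF.....)
[3] unlink(c) —  (map ........)
[4] create(a) — a=0 (map F.......)
[5] create(b) — a=0 b=1 (map FF......)
[6] append(b, 2) — a=0 b=1,2,3 (map FFFF....)
[7] create(c) — a=0 b=1,2,3 c=4 (map FFFFF...)
[8] append(b, 3) — a=0 b=1,2,3,5,6,7 c=4 (map FFFFFFFF)
[9] truncate(b, 3) — a=0 b=1,2,3 c=4 (map FFFFF...)
[10] append(c, 2) — a=0 b=1,2,3 c=4,5,6 (map FFFFFFF.)
[11] unlink(a) — b=1,2,3 c=4,5,6 (map .FFFFFF.)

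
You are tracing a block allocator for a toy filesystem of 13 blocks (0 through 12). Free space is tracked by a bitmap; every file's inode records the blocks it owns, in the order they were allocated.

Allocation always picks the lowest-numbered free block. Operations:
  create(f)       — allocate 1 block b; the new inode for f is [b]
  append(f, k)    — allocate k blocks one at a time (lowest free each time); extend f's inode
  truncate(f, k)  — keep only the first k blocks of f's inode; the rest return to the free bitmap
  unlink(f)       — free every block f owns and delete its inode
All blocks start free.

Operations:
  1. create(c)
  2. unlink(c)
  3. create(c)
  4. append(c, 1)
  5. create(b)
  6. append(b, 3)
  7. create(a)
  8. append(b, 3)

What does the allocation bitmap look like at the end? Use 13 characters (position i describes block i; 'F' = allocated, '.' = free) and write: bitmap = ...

bitmap = FFFFFFFFFF...

after create(c) → c:[0]  free=[F............]
after unlink(c) →   free=[.............]
after create(c) → c:[0]  free=[F............]
after append(c, 1) → c:[0, 1]  free=[FF...........]
after create(b) → b:[2], c:[0, 1]  free=[FFF..........]
after append(b, 3) → b:[2, 3, 4, 5], c:[0, 1]  free=[FFFFFF.......]
after create(a) → a:[6], b:[2, 3, 4, 5], c:[0, 1]  free=[FFFFFFF......]
after append(b, 3) → a:[6], b:[2, 3, 4, 5, 7, 8, 9], c:[0, 1]  free=[FFFFFFFFFF...]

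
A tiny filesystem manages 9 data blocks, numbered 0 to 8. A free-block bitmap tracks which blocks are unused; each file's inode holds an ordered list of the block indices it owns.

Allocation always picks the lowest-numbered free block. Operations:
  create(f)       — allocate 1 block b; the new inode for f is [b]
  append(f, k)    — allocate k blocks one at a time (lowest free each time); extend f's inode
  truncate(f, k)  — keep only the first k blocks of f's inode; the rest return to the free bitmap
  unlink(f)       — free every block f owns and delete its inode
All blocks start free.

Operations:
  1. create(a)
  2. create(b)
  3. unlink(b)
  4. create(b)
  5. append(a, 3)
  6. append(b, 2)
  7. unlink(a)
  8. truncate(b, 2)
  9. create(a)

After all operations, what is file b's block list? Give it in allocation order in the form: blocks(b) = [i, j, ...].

  1. create(a)  ⇒  F........  {a→[0]}
  2. create(b)  ⇒  FF.......  {a→[0]; b→[1]}
  3. unlink(b)  ⇒  F........  {a→[0]}
  4. create(b)  ⇒  FF.......  {a→[0]; b→[1]}
  5. append(a, 3)  ⇒  FFFFF....  {a→[0, 2, 3, 4]; b→[1]}
  6. append(b, 2)  ⇒  FFFFFFF..  {a→[0, 2, 3, 4]; b→[1, 5, 6]}
  7. unlink(a)  ⇒  .F...FF..  {b→[1, 5, 6]}
  8. truncate(b, 2)  ⇒  .F...F...  {b→[1, 5]}
  9. create(a)  ⇒  FF...F...  {a→[0]; b→[1, 5]}

blocks(b) = [1, 5]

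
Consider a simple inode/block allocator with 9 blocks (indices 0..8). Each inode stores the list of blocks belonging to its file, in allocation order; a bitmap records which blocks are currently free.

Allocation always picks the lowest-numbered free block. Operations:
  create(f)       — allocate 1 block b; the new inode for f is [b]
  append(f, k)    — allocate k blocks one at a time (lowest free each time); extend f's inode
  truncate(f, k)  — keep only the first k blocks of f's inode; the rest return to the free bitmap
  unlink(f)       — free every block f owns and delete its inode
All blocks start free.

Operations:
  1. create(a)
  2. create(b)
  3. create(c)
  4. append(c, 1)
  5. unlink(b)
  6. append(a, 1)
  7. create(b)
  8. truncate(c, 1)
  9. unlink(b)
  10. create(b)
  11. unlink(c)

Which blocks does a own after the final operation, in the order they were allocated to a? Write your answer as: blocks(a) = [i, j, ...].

  1. create(a)  ⇒  F........  {a→[0]}
  2. create(b)  ⇒  FF.......  {a→[0]; b→[1]}
  3. create(c)  ⇒  FFF......  {a→[0]; b→[1]; c→[2]}
  4. append(c, 1)  ⇒  FFFF.....  {a→[0]; b→[1]; c→[2, 3]}
  5. unlink(b)  ⇒  F.FF.....  {a→[0]; c→[2, 3]}
  6. append(a, 1)  ⇒  FFFF.....  {a→[0, 1]; c→[2, 3]}
  7. create(b)  ⇒  FFFFF....  {a→[0, 1]; b→[4]; c→[2, 3]}
  8. truncate(c, 1)  ⇒  FFF.F....  {a→[0, 1]; b→[4]; c→[2]}
  9. unlink(b)  ⇒  FFF......  {a→[0, 1]; c→[2]}
  10. create(b)  ⇒  FFFF.....  {a→[0, 1]; b→[3]; c→[2]}
  11. unlink(c)  ⇒  FF.F.....  {a→[0, 1]; b→[3]}

blocks(a) = [0, 1]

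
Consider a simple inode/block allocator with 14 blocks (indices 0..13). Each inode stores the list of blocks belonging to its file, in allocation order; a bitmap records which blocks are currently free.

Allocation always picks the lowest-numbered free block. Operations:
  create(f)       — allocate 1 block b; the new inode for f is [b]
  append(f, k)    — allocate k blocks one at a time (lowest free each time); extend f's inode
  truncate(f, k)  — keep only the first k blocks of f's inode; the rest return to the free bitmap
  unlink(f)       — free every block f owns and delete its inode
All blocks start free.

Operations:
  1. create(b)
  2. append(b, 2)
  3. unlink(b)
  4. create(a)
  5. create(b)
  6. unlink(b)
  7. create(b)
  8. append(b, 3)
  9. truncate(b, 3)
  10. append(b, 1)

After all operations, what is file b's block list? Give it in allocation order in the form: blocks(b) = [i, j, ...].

create(b): bitmap=F............. | b=[0]
append(b, 2): bitmap=FFF........... | b=[0, 1, 2]
unlink(b): bitmap=.............. | 
create(a): bitmap=F............. | a=[0]
create(b): bitmap=FF............ | a=[0] b=[1]
unlink(b): bitmap=F............. | a=[0]
create(b): bitmap=FF............ | a=[0] b=[1]
append(b, 3): bitmap=FFFFF......... | a=[0] b=[1, 2, 3, 4]
truncate(b, 3): bitmap=FFFF.......... | a=[0] b=[1, 2, 3]
append(b, 1): bitmap=FFFFF......... | a=[0] b=[1, 2, 3, 4]

blocks(b) = [1, 2, 3, 4]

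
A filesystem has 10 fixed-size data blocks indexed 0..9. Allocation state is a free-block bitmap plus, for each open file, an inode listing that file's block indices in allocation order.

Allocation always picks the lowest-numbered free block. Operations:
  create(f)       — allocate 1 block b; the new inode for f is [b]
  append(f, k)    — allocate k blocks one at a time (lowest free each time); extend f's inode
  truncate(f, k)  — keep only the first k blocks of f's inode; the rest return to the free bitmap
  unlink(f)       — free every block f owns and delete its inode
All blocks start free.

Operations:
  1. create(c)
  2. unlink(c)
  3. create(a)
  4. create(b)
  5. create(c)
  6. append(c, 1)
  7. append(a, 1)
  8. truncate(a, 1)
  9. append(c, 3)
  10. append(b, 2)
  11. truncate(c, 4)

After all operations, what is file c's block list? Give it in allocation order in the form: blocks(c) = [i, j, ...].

[1] create(c) — c=0 (map F.........)
[2] unlink(c) —  (map ..........)
[3] create(a) — a=0 (map F.........)
[4] create(b) — a=0 b=1 (map FF........)
[5] create(c) — a=0 b=1 c=2 (map FFF.......)
[6] append(c, 1) — a=0 b=1 c=2,3 (map FFFF......)
[7] append(a, 1) — a=0,4 b=1 c=2,3 (map FFFFF.....)
[8] truncate(a, 1) — a=0 b=1 c=2,3 (map FFFF......)
[9] append(c, 3) — a=0 b=1 c=2,3,4,5,6 (map FFFFFFF...)
[10] append(b, 2) — a=0 b=1,7,8 c=2,3,4,5,6 (map FFFFFFFFF.)
[11] truncate(c, 4) — a=0 b=1,7,8 c=2,3,4,5 (map FFFFFF.FF.)

blocks(c) = [2, 3, 4, 5]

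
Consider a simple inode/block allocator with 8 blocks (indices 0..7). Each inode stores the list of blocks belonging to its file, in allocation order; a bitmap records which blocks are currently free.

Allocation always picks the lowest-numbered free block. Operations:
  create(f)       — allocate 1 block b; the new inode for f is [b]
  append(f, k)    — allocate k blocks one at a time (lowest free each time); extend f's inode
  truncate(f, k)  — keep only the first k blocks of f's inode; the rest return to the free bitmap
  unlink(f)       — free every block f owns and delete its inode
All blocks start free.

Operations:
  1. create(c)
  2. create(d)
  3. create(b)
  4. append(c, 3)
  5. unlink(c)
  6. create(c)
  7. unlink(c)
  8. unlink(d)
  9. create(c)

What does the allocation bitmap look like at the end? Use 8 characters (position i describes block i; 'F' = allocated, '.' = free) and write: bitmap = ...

after create(c) → c:[0]  free=[F.......]
after create(d) → c:[0], d:[1]  free=[FF......]
after create(b) → b:[2], c:[0], d:[1]  free=[FFF.....]
after append(c, 3) → b:[2], c:[0, 3, 4, 5], d:[1]  free=[FFFFFF..]
after unlink(c) → b:[2], d:[1]  free=[.FF.....]
after create(c) → b:[2], c:[0], d:[1]  free=[FFF.....]
after unlink(c) → b:[2], d:[1]  free=[.FF.....]
after unlink(d) → b:[2]  free=[..F.....]
after create(c) → b:[2], c:[0]  free=[F.F.....]

bitmap = F.F.....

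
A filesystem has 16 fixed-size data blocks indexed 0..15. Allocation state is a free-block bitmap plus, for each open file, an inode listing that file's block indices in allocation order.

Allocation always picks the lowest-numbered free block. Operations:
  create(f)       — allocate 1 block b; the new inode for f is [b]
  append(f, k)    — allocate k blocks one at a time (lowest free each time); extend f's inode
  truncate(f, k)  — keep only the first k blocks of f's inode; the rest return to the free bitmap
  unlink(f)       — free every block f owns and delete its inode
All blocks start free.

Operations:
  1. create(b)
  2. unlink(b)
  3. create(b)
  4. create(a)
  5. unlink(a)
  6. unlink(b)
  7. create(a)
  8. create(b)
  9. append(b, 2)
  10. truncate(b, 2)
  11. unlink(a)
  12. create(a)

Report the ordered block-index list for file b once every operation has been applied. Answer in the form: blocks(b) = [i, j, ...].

[1] create(b) — b=0 (map F...............)
[2] unlink(b) —  (map ................)
[3] create(b) — b=0 (map F...............)
[4] create(a) — a=1 b=0 (map FF..............)
[5] unlink(a) — b=0 (map F...............)
[6] unlink(b) —  (map ................)
[7] create(a) — a=0 (map F...............)
[8] create(b) — a=0 b=1 (map FF..............)
[9] append(b, 2) — a=0 b=1,2,3 (map FFFF............)
[10] truncate(b, 2) — a=0 b=1,2 (map FFF.............)
[11] unlink(a) — b=1,2 (map .FF.............)
[12] create(a) — a=0 b=1,2 (map FFF.............)

blocks(b) = [1, 2]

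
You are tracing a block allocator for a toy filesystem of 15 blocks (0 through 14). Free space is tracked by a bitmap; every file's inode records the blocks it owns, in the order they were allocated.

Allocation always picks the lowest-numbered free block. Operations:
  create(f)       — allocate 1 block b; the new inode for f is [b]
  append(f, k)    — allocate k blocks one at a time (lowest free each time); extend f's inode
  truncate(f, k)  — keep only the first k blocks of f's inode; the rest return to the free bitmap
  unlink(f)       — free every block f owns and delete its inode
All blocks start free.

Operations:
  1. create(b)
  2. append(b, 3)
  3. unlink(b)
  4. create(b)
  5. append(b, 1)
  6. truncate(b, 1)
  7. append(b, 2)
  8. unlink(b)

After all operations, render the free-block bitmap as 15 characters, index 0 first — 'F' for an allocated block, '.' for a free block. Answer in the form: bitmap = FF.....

bitmap = ...............

after create(b) → b:[0]  free=[F..............]
after append(b, 3) → b:[0, 1, 2, 3]  free=[FFFF...........]
after unlink(b) →   free=[...............]
after create(b) → b:[0]  free=[F..............]
after append(b, 1) → b:[0, 1]  free=[FF.............]
after truncate(b, 1) → b:[0]  free=[F..............]
after append(b, 2) → b:[0, 1, 2]  free=[FFF............]
after unlink(b) →   free=[...............]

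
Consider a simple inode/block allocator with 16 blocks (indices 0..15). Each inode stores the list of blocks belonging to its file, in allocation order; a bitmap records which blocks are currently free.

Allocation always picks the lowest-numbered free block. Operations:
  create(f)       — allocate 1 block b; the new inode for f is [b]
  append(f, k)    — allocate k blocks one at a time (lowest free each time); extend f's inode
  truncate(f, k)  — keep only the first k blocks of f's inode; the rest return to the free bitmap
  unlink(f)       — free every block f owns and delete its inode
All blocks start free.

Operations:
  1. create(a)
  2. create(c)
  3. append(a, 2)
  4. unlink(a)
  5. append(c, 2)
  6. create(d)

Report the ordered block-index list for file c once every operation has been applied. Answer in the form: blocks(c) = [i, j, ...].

create(a): bitmap=F............... | a=[0]
create(c): bitmap=FF.............. | a=[0] c=[1]
append(a, 2): bitmap=FFFF............ | a=[0, 2, 3] c=[1]
unlink(a): bitmap=.F.............. | c=[1]
append(c, 2): bitmap=FFF............. | c=[1, 0, 2]
create(d): bitmap=FFFF............ | c=[1, 0, 2] d=[3]

blocks(c) = [1, 0, 2]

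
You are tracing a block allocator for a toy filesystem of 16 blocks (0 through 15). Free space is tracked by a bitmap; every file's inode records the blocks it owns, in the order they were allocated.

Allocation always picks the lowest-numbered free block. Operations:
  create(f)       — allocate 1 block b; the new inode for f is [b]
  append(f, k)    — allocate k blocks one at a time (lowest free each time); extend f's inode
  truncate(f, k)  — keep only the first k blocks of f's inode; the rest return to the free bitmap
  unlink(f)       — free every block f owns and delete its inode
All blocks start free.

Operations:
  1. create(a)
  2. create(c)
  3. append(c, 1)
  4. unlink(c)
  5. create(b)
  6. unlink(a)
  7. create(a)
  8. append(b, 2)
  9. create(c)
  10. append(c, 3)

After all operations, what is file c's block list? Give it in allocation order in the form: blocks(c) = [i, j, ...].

after create(a) → a:[0]  free=[F...............]
after create(c) → a:[0], c:[1]  free=[FF..............]
after append(c, 1) → a:[0], c:[1, 2]  free=[FFF.............]
after unlink(c) → a:[0]  free=[F...............]
after create(b) → a:[0], b:[1]  free=[FF..............]
after unlink(a) → b:[1]  free=[.F..............]
after create(a) → a:[0], b:[1]  free=[FF..............]
after append(b, 2) → a:[0], b:[1, 2, 3]  free=[FFFF............]
after create(c) → a:[0], b:[1, 2, 3], c:[4]  free=[FFFFF...........]
after append(c, 3) → a:[0], b:[1, 2, 3], c:[4, 5, 6, 7]  free=[FFFFFFFF........]

blocks(c) = [4, 5, 6, 7]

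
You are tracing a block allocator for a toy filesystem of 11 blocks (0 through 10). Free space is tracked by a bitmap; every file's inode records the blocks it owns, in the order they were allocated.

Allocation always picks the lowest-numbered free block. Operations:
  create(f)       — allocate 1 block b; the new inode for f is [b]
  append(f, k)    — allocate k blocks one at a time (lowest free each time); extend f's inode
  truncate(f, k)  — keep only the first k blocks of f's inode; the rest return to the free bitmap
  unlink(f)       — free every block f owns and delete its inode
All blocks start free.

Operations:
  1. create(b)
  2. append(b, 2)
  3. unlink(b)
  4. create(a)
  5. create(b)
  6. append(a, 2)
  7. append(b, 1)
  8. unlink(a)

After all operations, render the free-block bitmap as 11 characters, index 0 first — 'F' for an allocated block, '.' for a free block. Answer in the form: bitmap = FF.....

[1] create(b) — b=0 (map F..........)
[2] append(b, 2) — b=0,1,2 (map FFF........)
[3] unlink(b) —  (map ...........)
[4] create(a) — a=0 (map F..........)
[5] create(b) — a=0 b=1 (map FF.........)
[6] append(a, 2) — a=0,2,3 b=1 (map FFFF.......)
[7] append(b, 1) — a=0,2,3 b=1,4 (map FFFFF......)
[8] unlink(a) — b=1,4 (map .F..F......)

bitmap = .F..F......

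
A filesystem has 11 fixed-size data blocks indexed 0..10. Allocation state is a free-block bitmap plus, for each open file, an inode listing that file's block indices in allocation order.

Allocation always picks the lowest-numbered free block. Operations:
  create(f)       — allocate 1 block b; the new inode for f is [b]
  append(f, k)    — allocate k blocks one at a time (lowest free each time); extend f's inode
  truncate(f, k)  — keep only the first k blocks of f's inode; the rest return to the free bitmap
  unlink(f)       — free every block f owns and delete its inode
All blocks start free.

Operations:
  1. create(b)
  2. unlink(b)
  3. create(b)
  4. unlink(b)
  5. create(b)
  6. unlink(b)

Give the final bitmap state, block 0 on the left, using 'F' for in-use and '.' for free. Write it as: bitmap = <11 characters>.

create(b): bitmap=F.......... | b=[0]
unlink(b): bitmap=........... | 
create(b): bitmap=F.......... | b=[0]
unlink(b): bitmap=........... | 
create(b): bitmap=F.......... | b=[0]
unlink(b): bitmap=........... | 

bitmap = ...........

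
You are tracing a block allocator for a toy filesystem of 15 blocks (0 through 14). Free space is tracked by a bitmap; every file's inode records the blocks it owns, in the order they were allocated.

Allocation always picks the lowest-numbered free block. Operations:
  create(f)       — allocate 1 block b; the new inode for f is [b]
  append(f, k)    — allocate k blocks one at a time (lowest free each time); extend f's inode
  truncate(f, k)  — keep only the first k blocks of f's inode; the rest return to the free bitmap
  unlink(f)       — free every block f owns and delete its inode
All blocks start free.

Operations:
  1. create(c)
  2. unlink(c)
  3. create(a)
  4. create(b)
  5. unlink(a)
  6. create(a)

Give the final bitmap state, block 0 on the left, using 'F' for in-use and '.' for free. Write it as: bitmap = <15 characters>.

bitmap = FF.............

[1] create(c) — c=0 (map F..............)
[2] unlink(c) —  (map ...............)
[3] create(a) — a=0 (map F..............)
[4] create(b) — a=0 b=1 (map FF.............)
[5] unlink(a) — b=1 (map .F.............)
[6] create(a) — a=0 b=1 (map FF.............)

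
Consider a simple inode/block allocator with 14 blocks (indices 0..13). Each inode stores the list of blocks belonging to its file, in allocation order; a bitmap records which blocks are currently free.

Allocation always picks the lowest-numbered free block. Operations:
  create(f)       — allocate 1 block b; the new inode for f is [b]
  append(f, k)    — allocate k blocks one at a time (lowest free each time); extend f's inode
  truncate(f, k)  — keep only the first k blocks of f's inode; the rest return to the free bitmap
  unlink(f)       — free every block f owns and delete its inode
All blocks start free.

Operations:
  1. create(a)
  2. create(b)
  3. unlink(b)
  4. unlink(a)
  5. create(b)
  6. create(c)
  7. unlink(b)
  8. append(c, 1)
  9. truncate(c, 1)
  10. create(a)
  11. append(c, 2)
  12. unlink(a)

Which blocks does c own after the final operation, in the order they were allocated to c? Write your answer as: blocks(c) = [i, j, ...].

  1. create(a)  ⇒  F.............  {a→[0]}
  2. create(b)  ⇒  FF............  {a→[0]; b→[1]}
  3. unlink(b)  ⇒  F.............  {a→[0]}
  4. unlink(a)  ⇒  ..............  {}
  5. create(b)  ⇒  F.............  {b→[0]}
  6. create(c)  ⇒  FF............  {b→[0]; c→[1]}
  7. unlink(b)  ⇒  .F............  {c→[1]}
  8. append(c, 1)  ⇒  FF............  {c→[1, 0]}
  9. truncate(c, 1)  ⇒  .F............  {c→[1]}
  10. create(a)  ⇒  FF............  {a→[0]; c→[1]}
  11. append(c, 2)  ⇒  FFFF..........  {a→[0]; c→[1, 2, 3]}
  12. unlink(a)  ⇒  .FFF..........  {c→[1, 2, 3]}

blocks(c) = [1, 2, 3]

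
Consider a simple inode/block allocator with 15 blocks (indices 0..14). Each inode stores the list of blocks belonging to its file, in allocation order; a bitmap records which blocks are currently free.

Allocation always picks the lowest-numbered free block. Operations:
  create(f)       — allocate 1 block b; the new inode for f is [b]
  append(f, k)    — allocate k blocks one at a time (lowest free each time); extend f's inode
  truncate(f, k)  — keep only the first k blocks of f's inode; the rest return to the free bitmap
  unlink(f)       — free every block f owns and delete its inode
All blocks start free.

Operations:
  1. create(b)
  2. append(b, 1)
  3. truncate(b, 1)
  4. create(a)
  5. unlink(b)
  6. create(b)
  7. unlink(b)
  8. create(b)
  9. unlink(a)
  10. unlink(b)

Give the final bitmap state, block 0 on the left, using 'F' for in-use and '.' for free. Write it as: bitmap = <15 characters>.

create(b): bitmap=F.............. | b=[0]
append(b, 1): bitmap=FF............. | b=[0, 1]
truncate(b, 1): bitmap=F.............. | b=[0]
create(a): bitmap=FF............. | a=[1] b=[0]
unlink(b): bitmap=.F............. | a=[1]
create(b): bitmap=FF............. | a=[1] b=[0]
unlink(b): bitmap=.F............. | a=[1]
create(b): bitmap=FF............. | a=[1] b=[0]
unlink(a): bitmap=F.............. | b=[0]
unlink(b): bitmap=............... | 

bitmap = ...............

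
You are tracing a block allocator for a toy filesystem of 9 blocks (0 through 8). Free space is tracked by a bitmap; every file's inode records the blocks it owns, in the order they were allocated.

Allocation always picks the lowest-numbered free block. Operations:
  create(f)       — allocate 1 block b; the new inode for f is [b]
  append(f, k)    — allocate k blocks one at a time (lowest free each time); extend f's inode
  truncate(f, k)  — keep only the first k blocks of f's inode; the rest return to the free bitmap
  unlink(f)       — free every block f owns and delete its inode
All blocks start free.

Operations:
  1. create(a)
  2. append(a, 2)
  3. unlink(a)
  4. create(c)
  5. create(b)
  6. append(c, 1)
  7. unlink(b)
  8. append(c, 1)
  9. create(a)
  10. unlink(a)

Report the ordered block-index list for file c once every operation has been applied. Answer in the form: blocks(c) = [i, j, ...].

  1. create(a)  ⇒  F........  {a→[0]}
  2. append(a, 2)  ⇒  FFF......  {a→[0, 1, 2]}
  3. unlink(a)  ⇒  .........  {}
  4. create(c)  ⇒  F........  {c→[0]}
  5. create(b)  ⇒  FF.......  {b→[1]; c→[0]}
  6. append(c, 1)  ⇒  FFF......  {b→[1]; c→[0, 2]}
  7. unlink(b)  ⇒  F.F......  {c→[0, 2]}
  8. append(c, 1)  ⇒  FFF......  {c→[0, 2, 1]}
  9. create(a)  ⇒  FFFF.....  {a→[3]; c→[0, 2, 1]}
  10. unlink(a)  ⇒  FFF......  {c→[0, 2, 1]}

blocks(c) = [0, 2, 1]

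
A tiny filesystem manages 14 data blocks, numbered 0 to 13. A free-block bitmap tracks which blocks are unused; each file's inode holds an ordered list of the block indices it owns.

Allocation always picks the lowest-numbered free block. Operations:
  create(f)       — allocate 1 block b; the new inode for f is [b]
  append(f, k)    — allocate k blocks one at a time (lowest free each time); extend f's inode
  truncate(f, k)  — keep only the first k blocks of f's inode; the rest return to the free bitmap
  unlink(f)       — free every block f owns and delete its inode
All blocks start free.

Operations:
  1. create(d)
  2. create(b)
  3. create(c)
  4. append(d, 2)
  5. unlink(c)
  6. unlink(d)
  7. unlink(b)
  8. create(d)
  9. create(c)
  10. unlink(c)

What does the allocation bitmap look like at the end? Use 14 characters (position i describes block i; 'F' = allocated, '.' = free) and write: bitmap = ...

bitmap = F.............

  1. create(d)  ⇒  F.............  {d→[0]}
  2. create(b)  ⇒  FF............  {b→[1]; d→[0]}
  3. create(c)  ⇒  FFF...........  {b→[1]; c→[2]; d→[0]}
  4. append(d, 2)  ⇒  FFFFF.........  {b→[1]; c→[2]; d→[0, 3, 4]}
  5. unlink(c)  ⇒  FF.FF.........  {b→[1]; d→[0, 3, 4]}
  6. unlink(d)  ⇒  .F............  {b→[1]}
  7. unlink(b)  ⇒  ..............  {}
  8. create(d)  ⇒  F.............  {d→[0]}
  9. create(c)  ⇒  FF............  {c→[1]; d→[0]}
  10. unlink(c)  ⇒  F.............  {d→[0]}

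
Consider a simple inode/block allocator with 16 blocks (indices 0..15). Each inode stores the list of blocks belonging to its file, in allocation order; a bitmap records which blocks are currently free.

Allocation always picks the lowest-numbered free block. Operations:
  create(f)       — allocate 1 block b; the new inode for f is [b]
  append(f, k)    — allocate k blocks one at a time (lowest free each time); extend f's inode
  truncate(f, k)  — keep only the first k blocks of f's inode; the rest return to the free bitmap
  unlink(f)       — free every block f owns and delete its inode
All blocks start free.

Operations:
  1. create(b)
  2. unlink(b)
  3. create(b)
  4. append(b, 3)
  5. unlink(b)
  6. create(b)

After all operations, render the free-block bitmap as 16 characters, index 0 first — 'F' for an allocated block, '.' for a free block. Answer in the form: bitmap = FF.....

bitmap = F...............

create(b): bitmap=F............... | b=[0]
unlink(b): bitmap=................ | 
create(b): bitmap=F............... | b=[0]
append(b, 3): bitmap=FFFF............ | b=[0, 1, 2, 3]
unlink(b): bitmap=................ | 
create(b): bitmap=F............... | b=[0]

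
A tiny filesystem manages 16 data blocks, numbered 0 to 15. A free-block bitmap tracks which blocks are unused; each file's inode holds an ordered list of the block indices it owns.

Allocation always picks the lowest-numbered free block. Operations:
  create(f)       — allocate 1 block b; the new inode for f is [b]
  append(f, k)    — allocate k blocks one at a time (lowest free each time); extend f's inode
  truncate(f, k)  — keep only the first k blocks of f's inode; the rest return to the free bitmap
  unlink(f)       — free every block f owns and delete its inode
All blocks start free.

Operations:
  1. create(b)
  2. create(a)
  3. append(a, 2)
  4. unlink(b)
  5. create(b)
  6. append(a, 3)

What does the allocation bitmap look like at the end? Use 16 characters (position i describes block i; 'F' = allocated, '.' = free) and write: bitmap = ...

bitmap = FFFFFFF.........

after create(b) → b:[0]  free=[F...............]
after create(a) → a:[1], b:[0]  free=[FF..............]
after append(a, 2) → a:[1, 2, 3], b:[0]  free=[FFFF............]
after unlink(b) → a:[1, 2, 3]  free=[.FFF............]
after create(b) → a:[1, 2, 3], b:[0]  free=[FFFF............]
after append(a, 3) → a:[1, 2, 3, 4, 5, 6], b:[0]  free=[FFFFFFF.........]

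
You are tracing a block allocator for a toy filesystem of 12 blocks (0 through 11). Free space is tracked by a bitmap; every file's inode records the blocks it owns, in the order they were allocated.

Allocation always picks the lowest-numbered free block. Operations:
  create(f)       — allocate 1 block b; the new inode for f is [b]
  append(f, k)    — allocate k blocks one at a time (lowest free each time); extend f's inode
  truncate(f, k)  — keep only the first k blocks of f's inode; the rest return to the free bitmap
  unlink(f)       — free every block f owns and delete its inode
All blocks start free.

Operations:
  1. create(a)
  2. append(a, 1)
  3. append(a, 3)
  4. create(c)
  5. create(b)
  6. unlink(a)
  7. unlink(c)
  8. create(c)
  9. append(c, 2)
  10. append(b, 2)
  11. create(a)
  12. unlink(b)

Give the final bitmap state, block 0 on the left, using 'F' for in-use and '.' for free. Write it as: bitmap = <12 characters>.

bitmap = FFF..F......

  1. create(a)  ⇒  F...........  {a→[0]}
  2. append(a, 1)  ⇒  FF..........  {a→[0, 1]}
  3. append(a, 3)  ⇒  FFFFF.......  {a→[0, 1, 2, 3, 4]}
  4. create(c)  ⇒  FFFFFF......  {a→[0, 1, 2, 3, 4]; c→[5]}
  5. create(b)  ⇒  FFFFFFF.....  {a→[0, 1, 2, 3, 4]; b→[6]; c→[5]}
  6. unlink(a)  ⇒  .....FF.....  {b→[6]; c→[5]}
  7. unlink(c)  ⇒  ......F.....  {b→[6]}
  8. create(c)  ⇒  F.....F.....  {b→[6]; c→[0]}
  9. append(c, 2)  ⇒  FFF...F.....  {b→[6]; c→[0, 1, 2]}
  10. append(b, 2)  ⇒  FFFFF.F.....  {b→[6, 3, 4]; c→[0, 1, 2]}
  11. create(a)  ⇒  FFFFFFF.....  {a→[5]; b→[6, 3, 4]; c→[0, 1, 2]}
  12. unlink(b)  ⇒  FFF..F......  {a→[5]; c→[0, 1, 2]}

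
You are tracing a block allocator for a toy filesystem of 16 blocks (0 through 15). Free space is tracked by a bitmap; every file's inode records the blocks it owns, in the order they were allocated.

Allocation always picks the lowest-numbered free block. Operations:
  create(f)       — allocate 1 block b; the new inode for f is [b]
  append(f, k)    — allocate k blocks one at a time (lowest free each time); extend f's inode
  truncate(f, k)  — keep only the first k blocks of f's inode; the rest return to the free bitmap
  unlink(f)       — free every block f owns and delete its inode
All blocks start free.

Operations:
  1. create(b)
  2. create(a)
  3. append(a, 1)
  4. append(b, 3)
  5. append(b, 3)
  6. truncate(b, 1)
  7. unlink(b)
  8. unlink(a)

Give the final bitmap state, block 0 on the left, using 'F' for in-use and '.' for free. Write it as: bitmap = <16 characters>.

bitmap = ................

  1. create(b)  ⇒  F...............  {b→[0]}
  2. create(a)  ⇒  FF..............  {a→[1]; b→[0]}
  3. append(a, 1)  ⇒  FFF.............  {a→[1, 2]; b→[0]}
  4. append(b, 3)  ⇒  FFFFFF..........  {a→[1, 2]; b→[0, 3, 4, 5]}
  5. append(b, 3)  ⇒  FFFFFFFFF.......  {a→[1, 2]; b→[0, 3, 4, 5, 6, 7, 8]}
  6. truncate(b, 1)  ⇒  FFF.............  {a→[1, 2]; b→[0]}
  7. unlink(b)  ⇒  .FF.............  {a→[1, 2]}
  8. unlink(a)  ⇒  ................  {}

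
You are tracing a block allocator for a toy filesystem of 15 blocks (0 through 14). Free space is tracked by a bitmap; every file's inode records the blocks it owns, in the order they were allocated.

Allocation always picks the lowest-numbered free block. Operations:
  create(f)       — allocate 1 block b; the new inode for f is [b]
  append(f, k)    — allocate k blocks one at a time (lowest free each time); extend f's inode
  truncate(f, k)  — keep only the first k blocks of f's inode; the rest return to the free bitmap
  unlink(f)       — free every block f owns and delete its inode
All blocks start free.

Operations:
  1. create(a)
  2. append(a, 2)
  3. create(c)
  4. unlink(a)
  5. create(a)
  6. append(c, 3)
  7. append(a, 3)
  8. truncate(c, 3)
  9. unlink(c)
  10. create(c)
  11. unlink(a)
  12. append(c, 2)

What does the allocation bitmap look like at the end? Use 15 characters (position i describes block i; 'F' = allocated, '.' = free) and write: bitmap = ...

  1. create(a)  ⇒  F..............  {a→[0]}
  2. append(a, 2)  ⇒  FFF............  {a→[0, 1, 2]}
  3. create(c)  ⇒  FFFF...........  {a→[0, 1, 2]; c→[3]}
  4. unlink(a)  ⇒  ...F...........  {c→[3]}
  5. create(a)  ⇒  F..F...........  {a→[0]; c→[3]}
  6. append(c, 3)  ⇒  FFFFF..........  {a→[0]; c→[3, 1, 2, 4]}
  7. append(a, 3)  ⇒  FFFFFFFF.......  {a→[0, 5, 6, 7]; c→[3, 1, 2, 4]}
  8. truncate(c, 3)  ⇒  FFFF.FFF.......  {a→[0, 5, 6, 7]; c→[3, 1, 2]}
  9. unlink(c)  ⇒  F....FFF.......  {a→[0, 5, 6, 7]}
  10. create(c)  ⇒  FF...FFF.......  {a→[0, 5, 6, 7]; c→[1]}
  11. unlink(a)  ⇒  .F.............  {c→[1]}
  12. append(c, 2)  ⇒  FFF............  {c→[1, 0, 2]}

bitmap = FFF............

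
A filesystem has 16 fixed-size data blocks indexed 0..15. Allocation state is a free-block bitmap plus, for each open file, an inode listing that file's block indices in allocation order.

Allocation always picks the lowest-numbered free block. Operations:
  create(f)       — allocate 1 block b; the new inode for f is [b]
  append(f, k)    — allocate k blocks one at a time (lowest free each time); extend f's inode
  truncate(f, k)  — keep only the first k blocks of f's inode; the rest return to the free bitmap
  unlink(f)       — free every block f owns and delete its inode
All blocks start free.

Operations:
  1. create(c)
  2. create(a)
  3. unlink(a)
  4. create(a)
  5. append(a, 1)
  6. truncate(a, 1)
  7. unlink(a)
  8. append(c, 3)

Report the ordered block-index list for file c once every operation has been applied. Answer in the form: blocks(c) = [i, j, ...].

blocks(c) = [0, 1, 2, 3]

after create(c) → c:[0]  free=[F...............]
after create(a) → a:[1], c:[0]  free=[FF..............]
after unlink(a) → c:[0]  free=[F...............]
after create(a) → a:[1], c:[0]  free=[FF..............]
after append(a, 1) → a:[1, 2], c:[0]  free=[FFF.............]
after truncate(a, 1) → a:[1], c:[0]  free=[FF..............]
after unlink(a) → c:[0]  free=[F...............]
after append(c, 3) → c:[0, 1, 2, 3]  free=[FFFF............]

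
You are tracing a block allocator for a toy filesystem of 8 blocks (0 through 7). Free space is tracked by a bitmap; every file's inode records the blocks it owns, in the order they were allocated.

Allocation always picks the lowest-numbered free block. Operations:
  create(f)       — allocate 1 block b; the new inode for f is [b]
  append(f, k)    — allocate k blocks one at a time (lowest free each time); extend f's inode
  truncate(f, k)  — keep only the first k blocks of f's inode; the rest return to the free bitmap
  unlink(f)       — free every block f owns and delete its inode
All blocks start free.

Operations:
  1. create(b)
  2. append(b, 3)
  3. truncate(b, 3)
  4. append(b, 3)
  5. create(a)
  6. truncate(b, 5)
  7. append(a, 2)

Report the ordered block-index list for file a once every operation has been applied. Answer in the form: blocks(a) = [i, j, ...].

blocks(a) = [6, 5, 7]

  1. create(b)  ⇒  F.......  {b→[0]}
  2. append(b, 3)  ⇒  FFFF....  {b→[0, 1, 2, 3]}
  3. truncate(b, 3)  ⇒  FFF.....  {b→[0, 1, 2]}
  4. append(b, 3)  ⇒  FFFFFF..  {b→[0, 1, 2, 3, 4, 5]}
  5. create(a)  ⇒  FFFFFFF.  {a→[6]; b→[0, 1, 2, 3, 4, 5]}
  6. truncate(b, 5)  ⇒  FFFFF.F.  {a→[6]; b→[0, 1, 2, 3, 4]}
  7. append(a, 2)  ⇒  FFFFFFFF  {a→[6, 5, 7]; b→[0, 1, 2, 3, 4]}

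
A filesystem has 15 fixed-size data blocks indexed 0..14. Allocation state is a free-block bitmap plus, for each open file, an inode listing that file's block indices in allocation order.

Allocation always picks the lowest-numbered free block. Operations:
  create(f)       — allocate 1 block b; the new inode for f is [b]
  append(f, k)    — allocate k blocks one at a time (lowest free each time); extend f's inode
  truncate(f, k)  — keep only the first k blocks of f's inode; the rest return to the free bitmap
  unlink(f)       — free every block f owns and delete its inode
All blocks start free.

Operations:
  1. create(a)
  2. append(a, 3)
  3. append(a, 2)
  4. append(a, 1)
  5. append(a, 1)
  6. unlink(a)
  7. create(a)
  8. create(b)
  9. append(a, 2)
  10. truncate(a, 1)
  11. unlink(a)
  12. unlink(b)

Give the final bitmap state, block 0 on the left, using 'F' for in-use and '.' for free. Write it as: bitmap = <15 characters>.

bitmap = ...............

  1. create(a)  ⇒  F..............  {a→[0]}
  2. append(a, 3)  ⇒  FFFF...........  {a→[0, 1, 2, 3]}
  3. append(a, 2)  ⇒  FFFFFF.........  {a→[0, 1, 2, 3, 4, 5]}
  4. append(a, 1)  ⇒  FFFFFFF........  {a→[0, 1, 2, 3, 4, 5, 6]}
  5. append(a, 1)  ⇒  FFFFFFFF.......  {a→[0, 1, 2, 3, 4, 5, 6, 7]}
  6. unlink(a)  ⇒  ...............  {}
  7. create(a)  ⇒  F..............  {a→[0]}
  8. create(b)  ⇒  FF.............  {a→[0]; b→[1]}
  9. append(a, 2)  ⇒  FFFF...........  {a→[0, 2, 3]; b→[1]}
  10. truncate(a, 1)  ⇒  FF.............  {a→[0]; b→[1]}
  11. unlink(a)  ⇒  .F.............  {b→[1]}
  12. unlink(b)  ⇒  ...............  {}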